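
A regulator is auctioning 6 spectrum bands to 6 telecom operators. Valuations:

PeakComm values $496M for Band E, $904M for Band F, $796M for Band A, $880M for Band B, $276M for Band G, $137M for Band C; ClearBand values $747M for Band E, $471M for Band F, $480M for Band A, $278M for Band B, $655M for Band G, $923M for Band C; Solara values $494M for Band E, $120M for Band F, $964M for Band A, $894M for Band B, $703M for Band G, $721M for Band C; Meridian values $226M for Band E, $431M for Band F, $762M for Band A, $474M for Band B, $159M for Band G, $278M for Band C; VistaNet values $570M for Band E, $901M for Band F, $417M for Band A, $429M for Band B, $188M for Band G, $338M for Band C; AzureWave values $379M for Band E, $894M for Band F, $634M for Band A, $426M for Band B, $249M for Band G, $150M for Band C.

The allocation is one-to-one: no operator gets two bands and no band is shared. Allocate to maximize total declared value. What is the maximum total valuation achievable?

This is a one-to-one assignment (maximum-weight bipartite matching).
Optimal: PeakComm→Band B ($880M), ClearBand→Band C ($923M), Solara→Band G ($703M), Meridian→Band A ($762M), VistaNet→Band E ($570M), AzureWave→Band F ($894M) — total 880+923+703+762+570+894 = $4732M.
Max-entry greedy (repeatedly take the single best remaining cell) gives $4084M, worse by 648.

Max total: $4732M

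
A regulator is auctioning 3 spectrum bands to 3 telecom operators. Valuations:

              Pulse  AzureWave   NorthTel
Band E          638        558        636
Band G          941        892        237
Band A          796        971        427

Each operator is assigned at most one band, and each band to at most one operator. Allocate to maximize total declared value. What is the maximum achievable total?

Max total: $2548M

Optimal: Pulse→Band G ($941M), AzureWave→Band A ($971M), NorthTel→Band E ($636M) — total 941+971+636 = $2548M.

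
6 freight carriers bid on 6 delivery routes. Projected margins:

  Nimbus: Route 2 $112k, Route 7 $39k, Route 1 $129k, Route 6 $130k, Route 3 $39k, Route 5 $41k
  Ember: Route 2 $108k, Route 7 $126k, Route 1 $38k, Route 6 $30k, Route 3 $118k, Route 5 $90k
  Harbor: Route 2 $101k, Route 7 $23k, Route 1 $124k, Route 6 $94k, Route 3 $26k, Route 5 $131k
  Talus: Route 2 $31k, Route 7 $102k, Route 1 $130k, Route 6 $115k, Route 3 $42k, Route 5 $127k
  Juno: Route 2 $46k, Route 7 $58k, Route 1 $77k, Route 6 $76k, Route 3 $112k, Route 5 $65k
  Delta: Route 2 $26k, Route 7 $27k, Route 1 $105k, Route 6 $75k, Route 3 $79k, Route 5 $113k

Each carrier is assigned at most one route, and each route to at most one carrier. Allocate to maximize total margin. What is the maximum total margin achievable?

Maximum total: $712k

Optimal: Nimbus→Route 6 ($130k), Ember→Route 7 ($126k), Harbor→Route 2 ($101k), Talus→Route 1 ($130k), Juno→Route 3 ($112k), Delta→Route 5 ($113k) — total 130+126+101+130+112+113 = $712k.
Column-greedy (each route in turn goes to its best remaining carrier) gives $687k, worse by 25.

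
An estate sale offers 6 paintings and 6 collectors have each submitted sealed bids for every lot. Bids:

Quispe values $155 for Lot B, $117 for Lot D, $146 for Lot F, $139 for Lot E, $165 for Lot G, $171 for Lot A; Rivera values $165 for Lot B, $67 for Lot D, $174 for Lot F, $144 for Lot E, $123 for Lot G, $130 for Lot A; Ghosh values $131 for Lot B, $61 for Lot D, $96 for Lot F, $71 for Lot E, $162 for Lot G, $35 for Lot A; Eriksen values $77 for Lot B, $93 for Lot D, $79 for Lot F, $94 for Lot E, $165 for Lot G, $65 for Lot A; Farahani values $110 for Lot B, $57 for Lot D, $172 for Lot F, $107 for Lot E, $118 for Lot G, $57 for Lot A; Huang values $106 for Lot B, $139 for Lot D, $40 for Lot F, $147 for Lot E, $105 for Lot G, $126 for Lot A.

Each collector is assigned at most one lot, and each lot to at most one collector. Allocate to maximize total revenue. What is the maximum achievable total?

Max total: $922

Treat this as an assignment problem: match each collector to one lot.
Optimal: Quispe→Lot A ($171), Rivera→Lot E ($144), Ghosh→Lot B ($131), Eriksen→Lot G ($165), Farahani→Lot F ($172), Huang→Lot D ($139) — total 171+144+131+165+172+139 = $922.
Max-entry greedy (repeatedly take the single best remaining cell) gives $845, worse by 77.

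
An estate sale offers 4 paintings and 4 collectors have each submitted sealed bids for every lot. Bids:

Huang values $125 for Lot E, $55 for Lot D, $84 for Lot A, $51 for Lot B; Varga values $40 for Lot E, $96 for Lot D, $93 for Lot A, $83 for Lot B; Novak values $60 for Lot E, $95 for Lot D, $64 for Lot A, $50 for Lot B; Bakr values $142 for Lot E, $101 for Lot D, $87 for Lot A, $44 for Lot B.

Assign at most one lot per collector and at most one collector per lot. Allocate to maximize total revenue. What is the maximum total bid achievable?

Optimal: Huang→Lot A ($84), Varga→Lot B ($83), Novak→Lot D ($95), Bakr→Lot E ($142) — total 84+83+95+142 = $404.
Max-entry greedy (repeatedly take the single best remaining cell) gives $372, worse by 32.
Next-best assignment: Huang→Lot E, Varga→Lot B, Novak→Lot D, Bakr→Lot A = $390.
Checked against all permutations: $404 is optimal.

Maximum total: $404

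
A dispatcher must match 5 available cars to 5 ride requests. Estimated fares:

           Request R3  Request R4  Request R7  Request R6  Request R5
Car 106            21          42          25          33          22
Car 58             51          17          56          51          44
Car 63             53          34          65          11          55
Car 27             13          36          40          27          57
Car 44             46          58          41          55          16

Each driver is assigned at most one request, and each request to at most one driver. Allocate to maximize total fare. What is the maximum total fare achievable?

Max total: $270

Optimal: Car 106→Request R4 ($42), Car 58→Request R3 ($51), Car 63→Request R7 ($65), Car 27→Request R5 ($57), Car 44→Request R6 ($55) — total 42+51+65+57+55 = $270.
Max-entry greedy (repeatedly take the single best remaining cell) gives $264, worse by 6.
Next-best assignment: Car 106→Request R6, Car 58→Request R3, Car 63→Request R7, Car 27→Request R5, Car 44→Request R4 = $264.
Swapping Car 106↔Car 63 (Car 106→Request R7 $25, Car 63→Request R4 $34) loses 48.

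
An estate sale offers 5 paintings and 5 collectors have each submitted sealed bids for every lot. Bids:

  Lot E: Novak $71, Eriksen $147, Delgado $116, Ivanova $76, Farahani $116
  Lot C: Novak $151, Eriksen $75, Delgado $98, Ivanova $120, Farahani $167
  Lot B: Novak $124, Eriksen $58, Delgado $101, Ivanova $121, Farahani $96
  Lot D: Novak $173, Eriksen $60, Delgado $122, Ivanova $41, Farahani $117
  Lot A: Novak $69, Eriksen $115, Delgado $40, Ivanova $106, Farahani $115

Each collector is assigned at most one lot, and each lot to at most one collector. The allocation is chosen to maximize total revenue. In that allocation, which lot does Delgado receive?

Delgado receives Lot B.

Optimal: Novak→Lot D ($173), Eriksen→Lot E ($147), Delgado→Lot B ($101), Ivanova→Lot A ($106), Farahani→Lot C ($167) — total 173+147+101+106+167 = $694.
Max-entry greedy (repeatedly take the single best remaining cell) gives $648, worse by 46.
Next-best assignment: Novak→Lot D, Eriksen→Lot A, Delgado→Lot E, Ivanova→Lot B, Farahani→Lot C = $692.
Delgado's own top lot is Lot D ($122), but forcing Delgado→Lot D and reassigning the rest optimally gives only $666 — worse by 28.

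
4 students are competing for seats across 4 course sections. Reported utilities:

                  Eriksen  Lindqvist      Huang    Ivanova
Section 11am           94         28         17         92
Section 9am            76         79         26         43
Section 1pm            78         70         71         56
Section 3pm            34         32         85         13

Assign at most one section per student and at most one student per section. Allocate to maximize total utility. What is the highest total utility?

Treat this as an assignment problem: match each student to one section.
Optimal: Eriksen→Section 1pm (78 points), Lindqvist→Section 9am (79 points), Huang→Section 3pm (85 points), Ivanova→Section 11am (92 points) — total 78+79+85+92 = 334 points.
Column-greedy (each section in turn goes to its best remaining student) gives 257 points, worse by 77.
Swapping Lindqvist↔Ivanova (Lindqvist→Section 11am 28 points, Ivanova→Section 9am 43 points) loses 100.

Maximum total: 334 points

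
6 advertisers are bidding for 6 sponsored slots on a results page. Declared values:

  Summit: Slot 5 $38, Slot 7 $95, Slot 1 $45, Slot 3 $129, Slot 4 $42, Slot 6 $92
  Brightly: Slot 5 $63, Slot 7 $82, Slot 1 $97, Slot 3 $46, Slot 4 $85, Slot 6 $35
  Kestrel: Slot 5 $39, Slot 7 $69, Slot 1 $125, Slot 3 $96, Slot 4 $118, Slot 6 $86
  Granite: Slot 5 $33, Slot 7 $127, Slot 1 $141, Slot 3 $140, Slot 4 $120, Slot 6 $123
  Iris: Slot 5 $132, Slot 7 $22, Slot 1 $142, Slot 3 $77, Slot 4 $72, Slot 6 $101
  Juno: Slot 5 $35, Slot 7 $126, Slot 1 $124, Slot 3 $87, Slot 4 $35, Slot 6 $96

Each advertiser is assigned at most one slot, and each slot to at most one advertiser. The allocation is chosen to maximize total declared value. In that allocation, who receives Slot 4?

Optimal: Summit→Slot 3 ($129), Brightly→Slot 1 ($97), Kestrel→Slot 4 ($118), Granite→Slot 6 ($123), Iris→Slot 5 ($132), Juno→Slot 7 ($126) — total 129+97+118+123+132+126 = $725.
Max-entry greedy (repeatedly take the single best remaining cell) gives $681, worse by 44.
Next-best assignment: Summit→Slot 3, Brightly→Slot 4, Kestrel→Slot 1, Granite→Slot 6, Iris→Slot 5, Juno→Slot 7 = $720.
Every other assignment is strictly worse.
Kestrel's own top slot is Slot 1 ($125), but forcing Kestrel→Slot 1 and reassigning the rest optimally gives only $720 — worse by 5.

Kestrel receives Slot 4.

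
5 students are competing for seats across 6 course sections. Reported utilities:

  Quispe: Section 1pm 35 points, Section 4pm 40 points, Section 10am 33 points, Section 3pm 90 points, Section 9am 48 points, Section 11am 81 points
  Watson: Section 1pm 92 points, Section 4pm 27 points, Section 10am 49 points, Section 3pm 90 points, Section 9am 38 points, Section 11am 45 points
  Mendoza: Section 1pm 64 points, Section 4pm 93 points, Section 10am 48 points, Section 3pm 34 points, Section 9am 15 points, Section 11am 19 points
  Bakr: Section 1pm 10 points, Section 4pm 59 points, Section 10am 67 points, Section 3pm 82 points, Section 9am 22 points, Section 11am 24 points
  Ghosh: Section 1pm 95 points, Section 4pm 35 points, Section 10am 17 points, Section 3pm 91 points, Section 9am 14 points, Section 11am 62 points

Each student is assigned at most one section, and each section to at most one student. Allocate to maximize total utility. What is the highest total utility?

This is a one-to-one assignment (maximum-weight bipartite matching).
Optimal: Quispe→Section 11am (81 points), Watson→Section 3pm (90 points), Mendoza→Section 4pm (93 points), Bakr→Section 10am (67 points), Ghosh→Section 1pm (95 points) — total 81+90+93+67+95 = 426 points.
Row-greedy (each student in turn takes its best remaining section) gives 404 points, worse by 22.
Swapping Bakr↔Mendoza (Bakr→Section 4pm 59 points, Mendoza→Section 10am 48 points) loses 53.

Max total: 426 points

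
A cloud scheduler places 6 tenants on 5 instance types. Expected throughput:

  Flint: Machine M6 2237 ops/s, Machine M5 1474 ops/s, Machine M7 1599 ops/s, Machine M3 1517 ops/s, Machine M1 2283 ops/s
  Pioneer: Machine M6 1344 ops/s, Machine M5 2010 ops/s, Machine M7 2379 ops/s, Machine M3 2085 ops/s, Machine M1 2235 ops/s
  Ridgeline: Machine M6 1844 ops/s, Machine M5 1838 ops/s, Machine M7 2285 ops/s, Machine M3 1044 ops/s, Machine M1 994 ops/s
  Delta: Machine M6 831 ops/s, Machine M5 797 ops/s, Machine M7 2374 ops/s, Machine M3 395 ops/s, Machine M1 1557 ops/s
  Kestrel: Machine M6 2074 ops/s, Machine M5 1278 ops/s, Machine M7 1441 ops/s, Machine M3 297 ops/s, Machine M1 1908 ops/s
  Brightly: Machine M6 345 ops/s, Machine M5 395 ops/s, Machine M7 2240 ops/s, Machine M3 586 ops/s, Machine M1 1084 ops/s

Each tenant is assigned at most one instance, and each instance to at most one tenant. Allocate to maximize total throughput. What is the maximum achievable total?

Optimal: Kestrel→Machine M6 (2074 ops/s), Ridgeline→Machine M5 (1838 ops/s), Delta→Machine M7 (2374 ops/s), Pioneer→Machine M3 (2085 ops/s), Flint→Machine M1 (2283 ops/s) — total 2074+1838+2374+2085+2283 = 10654 ops/s.
Max-entry greedy (repeatedly take the single best remaining cell) gives 9160 ops/s, worse by 1494.
Next-best assignment: Kestrel→Machine M6, Ridgeline→Machine M5, Brightly→Machine M7, Pioneer→Machine M3, Flint→Machine M1 = 10520 ops/s.

Max total: 10654 ops/s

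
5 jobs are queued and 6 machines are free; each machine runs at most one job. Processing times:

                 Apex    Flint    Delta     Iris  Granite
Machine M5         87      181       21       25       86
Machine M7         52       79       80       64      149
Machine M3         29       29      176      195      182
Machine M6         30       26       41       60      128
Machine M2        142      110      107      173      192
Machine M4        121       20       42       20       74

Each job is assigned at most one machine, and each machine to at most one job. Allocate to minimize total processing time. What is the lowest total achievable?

Minimum total: 214 min

Treat this as an assignment problem: match each job to one machine.
Optimal: Apex→Machine M3 (29 min), Flint→Machine M6 (26 min), Delta→Machine M5 (21 min), Iris→Machine M7 (64 min), Granite→Machine M4 (74 min) — total 29+26+21+64+74 = 214 min.
Column-greedy (each machine in turn goes to its cheapest remaining job) gives 354 min, worse by 140.
Next-best assignment: Apex→Machine M6, Flint→Machine M3, Delta→Machine M5, Iris→Machine M7, Granite→Machine M4 = 218 min.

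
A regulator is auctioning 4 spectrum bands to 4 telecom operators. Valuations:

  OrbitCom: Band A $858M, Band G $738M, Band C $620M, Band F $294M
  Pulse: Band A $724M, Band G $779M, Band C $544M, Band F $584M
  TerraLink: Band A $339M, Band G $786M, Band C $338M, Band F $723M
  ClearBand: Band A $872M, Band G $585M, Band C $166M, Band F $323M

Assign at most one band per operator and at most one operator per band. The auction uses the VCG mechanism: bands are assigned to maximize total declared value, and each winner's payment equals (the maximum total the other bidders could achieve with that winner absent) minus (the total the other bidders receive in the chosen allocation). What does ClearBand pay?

ClearBand pays $238M.

Efficient allocation: OrbitCom→Band C ($620M), Pulse→Band G ($779M), TerraLink→Band F ($723M), ClearBand→Band A ($872M); total welfare W = $2994M.
ClearBand receives Band A at value $872M, so the others get W − 872 = $2122M.
Without ClearBand: best allocation of the remaining 3 bidders over all 4 bands is OrbitCom→Band A ($858M), Pulse→Band G ($779M), TerraLink→Band F ($723M), total $2360M.
VCG payment = (others' best without ClearBand) − (others' welfare with ClearBand) = 2360 − 2122 = $238M.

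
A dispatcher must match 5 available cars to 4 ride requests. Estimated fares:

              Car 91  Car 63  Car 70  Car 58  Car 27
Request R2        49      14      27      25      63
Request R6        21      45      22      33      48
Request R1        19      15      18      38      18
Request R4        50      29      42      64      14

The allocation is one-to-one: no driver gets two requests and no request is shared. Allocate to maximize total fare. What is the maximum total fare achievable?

This is a one-to-one assignment (maximum-weight bipartite matching).
Optimal: Car 27→Request R2 ($63), Car 63→Request R6 ($45), Car 58→Request R1 ($38), Car 91→Request R4 ($50) — total 63+45+38+50 = $196.
Max-entry greedy (repeatedly take the single best remaining cell) gives $191, worse by 5.

Maximum total: $196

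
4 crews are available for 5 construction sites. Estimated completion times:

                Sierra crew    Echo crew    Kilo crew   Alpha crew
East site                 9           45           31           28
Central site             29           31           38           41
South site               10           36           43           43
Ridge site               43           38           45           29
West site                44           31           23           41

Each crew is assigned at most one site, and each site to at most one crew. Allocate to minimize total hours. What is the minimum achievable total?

Optimal: Sierra crew→East site (9 hours), Echo crew→Central site (31 hours), Kilo crew→West site (23 hours), Alpha crew→Ridge site (29 hours) — total 9+31+23+29 = 92 hours.
Column-greedy (each site in turn goes to its cheapest remaining crew) gives 112 hours, worse by 20.
No other one-to-one assignment undercuts 92 hours.

Min total: 92 hours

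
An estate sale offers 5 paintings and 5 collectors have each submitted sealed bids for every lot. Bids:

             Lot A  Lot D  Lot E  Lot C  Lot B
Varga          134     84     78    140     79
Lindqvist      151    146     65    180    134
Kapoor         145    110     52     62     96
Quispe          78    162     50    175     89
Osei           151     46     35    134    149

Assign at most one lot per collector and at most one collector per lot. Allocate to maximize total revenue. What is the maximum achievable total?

Optimal: Varga→Lot E ($78), Lindqvist→Lot C ($180), Kapoor→Lot A ($145), Quispe→Lot D ($162), Osei→Lot B ($149) — total 78+180+145+162+149 = $714.
Max-entry greedy (repeatedly take the single best remaining cell) gives $667, worse by 47.
Checked against all permutations: $714 is optimal.

Max total: $714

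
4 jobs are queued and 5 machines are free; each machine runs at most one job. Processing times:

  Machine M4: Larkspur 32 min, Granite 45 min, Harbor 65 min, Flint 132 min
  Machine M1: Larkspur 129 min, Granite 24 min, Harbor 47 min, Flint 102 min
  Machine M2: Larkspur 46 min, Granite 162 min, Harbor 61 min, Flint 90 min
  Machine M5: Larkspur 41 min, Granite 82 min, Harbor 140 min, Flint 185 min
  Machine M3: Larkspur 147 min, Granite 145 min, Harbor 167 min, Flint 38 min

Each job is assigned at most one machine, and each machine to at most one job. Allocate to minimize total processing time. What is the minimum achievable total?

Min total: 155 min

Optimal: Larkspur→Machine M4 (32 min), Granite→Machine M1 (24 min), Harbor→Machine M2 (61 min), Flint→Machine M3 (38 min) — total 32+24+61+38 = 155 min.
Column-greedy (each machine in turn goes to its cheapest remaining job) gives 302 min, worse by 147.
Every other assignment is strictly worse.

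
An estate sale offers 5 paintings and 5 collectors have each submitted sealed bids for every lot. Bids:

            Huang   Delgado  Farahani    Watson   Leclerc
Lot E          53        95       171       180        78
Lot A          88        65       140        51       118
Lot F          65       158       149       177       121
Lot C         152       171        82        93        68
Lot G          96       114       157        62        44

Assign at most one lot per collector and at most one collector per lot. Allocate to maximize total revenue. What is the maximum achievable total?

Optimal: Huang→Lot C ($152), Delgado→Lot F ($158), Farahani→Lot G ($157), Watson→Lot E ($180), Leclerc→Lot A ($118) — total 152+158+157+180+118 = $765.
Row-greedy (each collector in turn takes its best remaining lot) gives $661, worse by 104.
Next-best assignment: Huang→Lot G, Delgado→Lot C, Farahani→Lot E, Watson→Lot F, Leclerc→Lot A = $733.

Maximum total: $765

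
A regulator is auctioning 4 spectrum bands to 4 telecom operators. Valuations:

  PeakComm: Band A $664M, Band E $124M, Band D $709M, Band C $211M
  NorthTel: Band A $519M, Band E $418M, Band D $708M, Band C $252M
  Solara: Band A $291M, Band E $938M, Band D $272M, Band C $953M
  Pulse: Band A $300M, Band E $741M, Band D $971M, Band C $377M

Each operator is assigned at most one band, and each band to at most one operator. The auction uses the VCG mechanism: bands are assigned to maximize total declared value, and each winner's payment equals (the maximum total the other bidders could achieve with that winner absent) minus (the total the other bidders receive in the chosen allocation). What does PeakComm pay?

Efficient allocation: PeakComm→Band A ($664M), NorthTel→Band D ($708M), Solara→Band C ($953M), Pulse→Band E ($741M); total welfare W = $3066M.
PeakComm receives Band A at value $664M, so the others get W − 664 = $2402M.
Without PeakComm: best allocation of the remaining 3 bidders over all 4 bands is NorthTel→Band A ($519M), Solara→Band C ($953M), Pulse→Band D ($971M), total $2443M.
VCG payment = (others' best without PeakComm) − (others' welfare with PeakComm) = 2443 − 2402 = $41M.

PeakComm pays $41M.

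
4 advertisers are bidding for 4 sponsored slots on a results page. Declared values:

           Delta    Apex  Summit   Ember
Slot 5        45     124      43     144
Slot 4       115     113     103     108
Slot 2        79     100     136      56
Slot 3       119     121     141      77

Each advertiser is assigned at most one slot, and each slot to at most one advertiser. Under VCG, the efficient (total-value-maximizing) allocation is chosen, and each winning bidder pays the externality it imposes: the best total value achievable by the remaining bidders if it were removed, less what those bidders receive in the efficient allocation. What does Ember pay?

Efficient allocation: Delta→Slot 4 ($115), Apex→Slot 3 ($121), Summit→Slot 2 ($136), Ember→Slot 5 ($144); total welfare W = $516.
Ember receives Slot 5 at value $144, so the others get W − 144 = $372.
Without Ember: best allocation of the remaining 3 bidders over all 4 slots is Delta→Slot 4 ($115), Apex→Slot 5 ($124), Summit→Slot 3 ($141), total $380.
VCG payment = (others' best without Ember) − (others' welfare with Ember) = 380 − 372 = $8.

Ember pays $8.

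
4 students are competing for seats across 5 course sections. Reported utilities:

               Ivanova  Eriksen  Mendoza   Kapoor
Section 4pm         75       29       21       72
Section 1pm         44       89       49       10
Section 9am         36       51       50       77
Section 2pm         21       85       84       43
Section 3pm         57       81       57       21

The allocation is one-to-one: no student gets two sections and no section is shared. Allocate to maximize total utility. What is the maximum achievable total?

Optimal: Ivanova→Section 4pm (75 points), Eriksen→Section 1pm (89 points), Mendoza→Section 2pm (84 points), Kapoor→Section 9am (77 points) — total 75+89+84+77 = 325 points.
Next-best assignment: Ivanova→Section 4pm, Eriksen→Section 3pm, Mendoza→Section 2pm, Kapoor→Section 9am = 317 points.
Swapping Kapoor↔Eriksen (Kapoor→Section 1pm 10 points, Eriksen→Section 9am 51 points) loses 105.

Maximum total: 325 points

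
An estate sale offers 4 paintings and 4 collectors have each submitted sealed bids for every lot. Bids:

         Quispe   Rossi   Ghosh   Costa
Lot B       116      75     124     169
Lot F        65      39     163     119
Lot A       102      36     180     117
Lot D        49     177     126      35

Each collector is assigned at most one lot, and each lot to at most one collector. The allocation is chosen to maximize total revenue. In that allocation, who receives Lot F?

This is the linear assignment problem.
Optimal: Quispe→Lot A ($102), Rossi→Lot D ($177), Ghosh→Lot F ($163), Costa→Lot B ($169) — total 102+177+163+169 = $611.
Max-entry greedy (repeatedly take the single best remaining cell) gives $591, worse by 20.
Next-best assignment: Quispe→Lot B, Rossi→Lot D, Ghosh→Lot A, Costa→Lot F = $592.
Ghosh's own top lot is Lot A ($180), but forcing Ghosh→Lot A and reassigning the rest optimally gives only $592 — worse by 19.

Ghosh receives Lot F.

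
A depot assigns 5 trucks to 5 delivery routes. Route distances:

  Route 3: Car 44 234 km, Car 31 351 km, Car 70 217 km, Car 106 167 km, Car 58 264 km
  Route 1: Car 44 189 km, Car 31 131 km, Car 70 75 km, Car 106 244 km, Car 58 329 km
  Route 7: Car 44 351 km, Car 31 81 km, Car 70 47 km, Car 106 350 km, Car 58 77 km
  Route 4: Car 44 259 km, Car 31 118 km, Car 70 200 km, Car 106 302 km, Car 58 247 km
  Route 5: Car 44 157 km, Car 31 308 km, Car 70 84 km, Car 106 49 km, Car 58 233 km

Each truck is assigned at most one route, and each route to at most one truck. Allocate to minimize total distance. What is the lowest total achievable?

Minimum total: 553 km

Treat this as an assignment problem: match each truck to one route.
Optimal: Car 44→Route 3 (234 km), Car 31→Route 4 (118 km), Car 70→Route 1 (75 km), Car 106→Route 5 (49 km), Car 58→Route 7 (77 km) — total 234+118+75+49+77 = 553 km.
Column-greedy (each route in turn goes to its cheapest remaining truck) gives 594 km, worse by 41.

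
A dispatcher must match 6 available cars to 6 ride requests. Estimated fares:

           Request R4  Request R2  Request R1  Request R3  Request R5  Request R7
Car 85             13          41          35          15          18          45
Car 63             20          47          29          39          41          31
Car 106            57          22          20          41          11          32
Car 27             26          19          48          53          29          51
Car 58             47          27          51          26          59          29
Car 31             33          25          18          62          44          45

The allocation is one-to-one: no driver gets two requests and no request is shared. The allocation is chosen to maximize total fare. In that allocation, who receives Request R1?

This is a one-to-one assignment (maximum-weight bipartite matching).
Optimal: Car 85→Request R7 ($45), Car 63→Request R2 ($47), Car 106→Request R4 ($57), Car 27→Request R1 ($48), Car 58→Request R5 ($59), Car 31→Request R3 ($62) — total 45+47+57+48+59+62 = $318.
Row-greedy (each driver in turn takes its best remaining request) gives $279, worse by 39.
Next-best assignment: Car 85→Request R1, Car 63→Request R2, Car 106→Request R4, Car 27→Request R7, Car 58→Request R5, Car 31→Request R3 = $311.
Swapping Car 31↔Car 27 (Car 31→Request R1 $18, Car 27→Request R3 $53) loses 39.
Car 27's own top request is Request R3 ($53), but forcing Car 27→Request R3 and reassigning the rest optimally gives only $297 — worse by 21.

Car 27 receives Request R1.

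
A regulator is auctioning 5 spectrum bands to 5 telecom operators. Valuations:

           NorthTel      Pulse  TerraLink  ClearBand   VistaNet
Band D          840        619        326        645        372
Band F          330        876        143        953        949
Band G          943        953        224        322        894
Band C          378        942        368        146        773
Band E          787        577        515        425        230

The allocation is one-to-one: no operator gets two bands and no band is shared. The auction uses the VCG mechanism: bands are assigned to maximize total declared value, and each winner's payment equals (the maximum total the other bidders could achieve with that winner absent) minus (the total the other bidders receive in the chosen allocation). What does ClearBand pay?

ClearBand pays $158M.

Efficient allocation: NorthTel→Band D ($840M), Pulse→Band C ($942M), TerraLink→Band E ($515M), ClearBand→Band F ($953M), VistaNet→Band G ($894M); total welfare W = $4144M.
ClearBand receives Band F at value $953M, so the others get W − 953 = $3191M.
Without ClearBand: best allocation of the remaining 4 bidders over all 5 bands is NorthTel→Band G ($943M), Pulse→Band C ($942M), TerraLink→Band E ($515M), VistaNet→Band F ($949M), total $3349M.
VCG payment = (others' best without ClearBand) − (others' welfare with ClearBand) = 3349 − 3191 = $158M.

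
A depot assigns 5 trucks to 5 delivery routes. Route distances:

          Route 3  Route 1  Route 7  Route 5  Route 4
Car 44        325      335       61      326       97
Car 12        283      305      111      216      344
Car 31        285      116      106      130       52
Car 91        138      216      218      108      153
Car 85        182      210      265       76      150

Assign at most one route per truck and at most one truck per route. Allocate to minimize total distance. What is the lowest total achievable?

Min total: 538 km

This is the linear assignment problem.
Optimal: Car 44→Route 4 (97 km), Car 12→Route 7 (111 km), Car 31→Route 1 (116 km), Car 91→Route 3 (138 km), Car 85→Route 5 (76 km) — total 97+111+116+138+76 = 538 km.
Next-best assignment: Car 44→Route 4, Car 12→Route 7, Car 31→Route 1, Car 91→Route 5, Car 85→Route 3 = 614 km.
No other one-to-one assignment undercuts 538 km.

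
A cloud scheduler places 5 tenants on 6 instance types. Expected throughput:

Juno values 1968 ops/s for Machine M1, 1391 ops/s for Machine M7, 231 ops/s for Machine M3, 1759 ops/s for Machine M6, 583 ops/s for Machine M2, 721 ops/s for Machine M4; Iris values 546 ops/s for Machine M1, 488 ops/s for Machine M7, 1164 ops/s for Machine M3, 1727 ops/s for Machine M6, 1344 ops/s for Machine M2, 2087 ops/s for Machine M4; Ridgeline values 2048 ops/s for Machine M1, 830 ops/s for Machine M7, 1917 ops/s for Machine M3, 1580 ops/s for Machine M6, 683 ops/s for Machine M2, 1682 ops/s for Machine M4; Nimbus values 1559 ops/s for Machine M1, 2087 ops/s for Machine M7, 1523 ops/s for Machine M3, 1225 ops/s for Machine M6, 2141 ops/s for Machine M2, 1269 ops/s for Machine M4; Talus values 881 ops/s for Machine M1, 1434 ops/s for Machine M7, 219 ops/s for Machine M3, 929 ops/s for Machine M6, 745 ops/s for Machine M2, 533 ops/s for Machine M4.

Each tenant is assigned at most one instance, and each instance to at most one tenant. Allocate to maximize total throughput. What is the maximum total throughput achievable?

Optimal: Juno→Machine M1 (1968 ops/s), Iris→Machine M4 (2087 ops/s), Ridgeline→Machine M3 (1917 ops/s), Nimbus→Machine M2 (2141 ops/s), Talus→Machine M7 (1434 ops/s) — total 1968+2087+1917+2141+1434 = 9547 ops/s.
Column-greedy (each instance in turn goes to its best remaining tenant) gives 7803 ops/s, worse by 1744.
Next-best assignment: Juno→Machine M6, Iris→Machine M4, Ridgeline→Machine M1, Nimbus→Machine M2, Talus→Machine M7 = 9469 ops/s.
Swapping Nimbus↔Iris (Nimbus→Machine M4 1269 ops/s, Iris→Machine M2 1344 ops/s) loses 1615.

Maximum total: 9547 ops/s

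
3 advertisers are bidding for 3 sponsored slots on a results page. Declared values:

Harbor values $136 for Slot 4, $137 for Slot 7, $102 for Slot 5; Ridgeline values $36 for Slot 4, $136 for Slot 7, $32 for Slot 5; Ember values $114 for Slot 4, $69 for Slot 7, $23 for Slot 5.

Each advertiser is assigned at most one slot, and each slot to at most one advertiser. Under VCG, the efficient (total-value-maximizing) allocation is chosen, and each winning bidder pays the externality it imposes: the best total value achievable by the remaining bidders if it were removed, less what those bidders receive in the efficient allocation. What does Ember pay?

Ember pays $34.

Efficient allocation: Harbor→Slot 5 ($102), Ridgeline→Slot 7 ($136), Ember→Slot 4 ($114); total welfare W = $352.
Ember receives Slot 4 at value $114, so the others get W − 114 = $238.
Without Ember: best allocation of the remaining 2 bidders over all 3 slots is Harbor→Slot 4 ($136), Ridgeline→Slot 7 ($136), total $272.
VCG payment = (others' best without Ember) − (others' welfare with Ember) = 272 − 238 = $34.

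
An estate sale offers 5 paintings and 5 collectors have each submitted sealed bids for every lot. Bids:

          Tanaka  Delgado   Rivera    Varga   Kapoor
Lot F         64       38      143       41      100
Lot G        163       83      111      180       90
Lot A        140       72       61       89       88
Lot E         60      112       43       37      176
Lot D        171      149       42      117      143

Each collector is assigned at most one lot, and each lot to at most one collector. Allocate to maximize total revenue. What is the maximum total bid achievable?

Maximum total: $788

Optimal: Tanaka→Lot A ($140), Delgado→Lot D ($149), Rivera→Lot F ($143), Varga→Lot G ($180), Kapoor→Lot E ($176) — total 140+149+143+180+176 = $788.
Row-greedy (each collector in turn takes its best remaining lot) gives $694, worse by 94.
Next-best assignment: Tanaka→Lot D, Delgado→Lot A, Rivera→Lot F, Varga→Lot G, Kapoor→Lot E = $742.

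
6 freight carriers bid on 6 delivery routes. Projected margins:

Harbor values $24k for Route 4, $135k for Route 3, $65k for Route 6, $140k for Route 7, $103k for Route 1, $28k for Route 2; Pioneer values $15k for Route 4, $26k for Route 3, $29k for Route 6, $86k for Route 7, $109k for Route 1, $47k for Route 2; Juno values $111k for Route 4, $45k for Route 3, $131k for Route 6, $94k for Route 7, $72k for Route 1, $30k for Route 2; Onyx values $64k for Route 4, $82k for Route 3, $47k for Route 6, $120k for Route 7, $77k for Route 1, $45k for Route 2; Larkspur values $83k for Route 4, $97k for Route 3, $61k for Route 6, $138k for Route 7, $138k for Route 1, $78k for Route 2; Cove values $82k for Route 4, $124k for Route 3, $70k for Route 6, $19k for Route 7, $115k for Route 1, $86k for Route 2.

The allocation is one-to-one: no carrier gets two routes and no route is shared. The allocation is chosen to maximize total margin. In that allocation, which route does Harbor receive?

Harbor receives Route 3.

Optimal: Harbor→Route 3 ($135k), Pioneer→Route 1 ($109k), Juno→Route 6 ($131k), Onyx→Route 7 ($120k), Larkspur→Route 4 ($83k), Cove→Route 2 ($86k) — total 135+109+131+120+83+86 = $664k.
Column-greedy (each route in turn goes to its best remaining carrier) gives $608k, worse by 56.
Next-best assignment: Harbor→Route 3, Pioneer→Route 1, Juno→Route 6, Onyx→Route 4, Larkspur→Route 7, Cove→Route 2 = $663k.
Harbor's own top route is Route 7 ($140k), but forcing Harbor→Route 7 and reassigning the rest optimally gives only $646k — worse by 18.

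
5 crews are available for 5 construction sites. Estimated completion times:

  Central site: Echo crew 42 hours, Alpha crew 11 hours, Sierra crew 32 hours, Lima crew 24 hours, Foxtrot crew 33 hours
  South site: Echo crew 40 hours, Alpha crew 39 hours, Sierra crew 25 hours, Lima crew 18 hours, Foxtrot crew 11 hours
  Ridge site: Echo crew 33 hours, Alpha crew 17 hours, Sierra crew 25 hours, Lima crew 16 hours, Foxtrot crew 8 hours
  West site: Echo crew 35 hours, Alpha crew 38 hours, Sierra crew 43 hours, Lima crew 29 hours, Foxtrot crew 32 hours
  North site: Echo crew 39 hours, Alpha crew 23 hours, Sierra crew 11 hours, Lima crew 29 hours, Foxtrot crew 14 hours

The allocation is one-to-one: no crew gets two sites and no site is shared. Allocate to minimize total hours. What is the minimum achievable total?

This is the linear assignment problem.
Optimal: Echo crew→West site (35 hours), Alpha crew→Central site (11 hours), Sierra crew→North site (11 hours), Lima crew→South site (18 hours), Foxtrot crew→Ridge site (8 hours) — total 35+11+11+18+8 = 83 hours.
Column-greedy (each site in turn goes to its cheapest remaining crew) gives 84 hours, worse by 1.
Next-best assignment: Echo crew→West site, Alpha crew→Central site, Sierra crew→North site, Lima crew→Ridge site, Foxtrot crew→South site = 84 hours.

Minimum total: 83 hours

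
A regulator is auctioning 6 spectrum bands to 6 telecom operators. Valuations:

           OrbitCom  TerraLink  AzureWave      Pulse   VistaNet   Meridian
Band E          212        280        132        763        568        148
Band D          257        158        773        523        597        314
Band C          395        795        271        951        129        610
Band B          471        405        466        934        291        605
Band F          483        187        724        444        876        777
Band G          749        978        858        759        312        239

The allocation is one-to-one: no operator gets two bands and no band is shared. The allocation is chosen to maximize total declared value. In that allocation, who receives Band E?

Optimal: OrbitCom→Band G ($749M), TerraLink→Band C ($795M), AzureWave→Band D ($773M), Pulse→Band B ($934M), VistaNet→Band E ($568M), Meridian→Band F ($777M) — total 749+795+773+934+568+777 = $4596M.
Column-greedy (each band in turn goes to its best remaining operator) gives $4561M, worse by 35.
VistaNet's own top band is Band F ($876M), but forcing VistaNet→Band F and reassigning the rest optimally gives only $4561M — worse by 35.

VistaNet receives Band E.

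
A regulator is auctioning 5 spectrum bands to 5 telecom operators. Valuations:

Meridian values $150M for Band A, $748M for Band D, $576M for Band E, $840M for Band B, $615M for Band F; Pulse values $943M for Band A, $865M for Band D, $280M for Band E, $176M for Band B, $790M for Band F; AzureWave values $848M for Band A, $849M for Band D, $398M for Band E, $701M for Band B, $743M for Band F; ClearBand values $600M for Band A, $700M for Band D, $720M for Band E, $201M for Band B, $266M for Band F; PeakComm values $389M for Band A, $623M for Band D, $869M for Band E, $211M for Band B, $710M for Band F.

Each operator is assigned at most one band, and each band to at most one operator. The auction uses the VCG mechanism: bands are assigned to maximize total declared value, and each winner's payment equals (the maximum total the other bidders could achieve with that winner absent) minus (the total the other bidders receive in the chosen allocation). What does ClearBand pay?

ClearBand pays $106M.

Efficient allocation: Meridian→Band B ($840M), Pulse→Band A ($943M), AzureWave→Band F ($743M), ClearBand→Band D ($700M), PeakComm→Band E ($869M); total welfare W = $4095M.
ClearBand receives Band D at value $700M, so the others get W − 700 = $3395M.
Without ClearBand: best allocation of the remaining 4 bidders over all 5 bands is Meridian→Band B ($840M), Pulse→Band A ($943M), AzureWave→Band D ($849M), PeakComm→Band E ($869M), total $3501M.
VCG payment = (others' best without ClearBand) − (others' welfare with ClearBand) = 3501 − 3395 = $106M.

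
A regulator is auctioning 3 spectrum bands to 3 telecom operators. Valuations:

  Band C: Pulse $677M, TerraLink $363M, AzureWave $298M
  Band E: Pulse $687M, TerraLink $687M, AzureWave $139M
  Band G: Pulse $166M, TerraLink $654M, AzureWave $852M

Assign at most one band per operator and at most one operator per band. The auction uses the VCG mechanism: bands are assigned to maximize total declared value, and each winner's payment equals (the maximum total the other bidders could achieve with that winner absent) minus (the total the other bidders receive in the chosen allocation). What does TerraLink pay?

Efficient allocation: Pulse→Band C ($677M), TerraLink→Band E ($687M), AzureWave→Band G ($852M); total welfare W = $2216M.
TerraLink receives Band E at value $687M, so the others get W − 687 = $1529M.
Without TerraLink: best allocation of the remaining 2 bidders over all 3 bands is Pulse→Band E ($687M), AzureWave→Band G ($852M), total $1539M.
VCG payment = (others' best without TerraLink) − (others' welfare with TerraLink) = 1539 − 1529 = $10M.

TerraLink pays $10M.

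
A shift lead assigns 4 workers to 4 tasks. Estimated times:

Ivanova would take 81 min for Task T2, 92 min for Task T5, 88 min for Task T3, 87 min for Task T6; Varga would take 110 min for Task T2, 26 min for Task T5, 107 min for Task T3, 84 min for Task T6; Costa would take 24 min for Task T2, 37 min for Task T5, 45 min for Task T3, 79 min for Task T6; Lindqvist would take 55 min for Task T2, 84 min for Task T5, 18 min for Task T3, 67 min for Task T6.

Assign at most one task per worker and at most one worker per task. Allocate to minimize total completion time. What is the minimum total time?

Min total: 155 min

Treat this as an assignment problem: match each worker to one task.
Optimal: Ivanova→Task T6 (87 min), Varga→Task T5 (26 min), Costa→Task T2 (24 min), Lindqvist→Task T3 (18 min) — total 87+26+24+18 = 155 min.
Row-greedy (each worker in turn takes its cheapest remaining task) gives 219 min, worse by 64.
Next-best assignment: Ivanova→Task T2, Varga→Task T5, Costa→Task T6, Lindqvist→Task T3 = 204 min.
Swapping Ivanova↔Costa (Ivanova→Task T2 81 min, Costa→Task T6 79 min) adds 49.
Every other assignment is strictly worse.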